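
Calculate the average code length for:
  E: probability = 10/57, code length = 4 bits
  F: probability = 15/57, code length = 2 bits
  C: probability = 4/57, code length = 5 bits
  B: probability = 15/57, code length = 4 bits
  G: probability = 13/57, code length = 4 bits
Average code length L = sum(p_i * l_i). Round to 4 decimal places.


Weighted contributions p_i * l_i:
  E: (10/57) * 4 = 40/57
  F: (15/57) * 2 = 30/57
  C: (4/57) * 5 = 20/57
  B: (15/57) * 4 = 60/57
  G: (13/57) * 4 = 52/57
Sum = (40 + 30 + 20 + 60 + 52)/57 = 202/57

L = 202/57 = 3.5439 bits/symbol


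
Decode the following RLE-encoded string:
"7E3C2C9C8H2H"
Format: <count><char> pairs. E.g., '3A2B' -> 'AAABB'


Expanding each <count><char> pair:
  7E -> 'EEEEEEE'
  3C -> 'CCC'
  2C -> 'CC'
  9C -> 'CCCCCCCCC'
  8H -> 'HHHHHHHH'
  2H -> 'HH'

Decoded = EEEEEEECCCCCCCCCCCCCCHHHHHHHHHH


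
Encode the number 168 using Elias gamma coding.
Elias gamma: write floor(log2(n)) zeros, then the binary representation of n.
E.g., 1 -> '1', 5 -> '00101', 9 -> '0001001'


num_bits = floor(log2(168)) + 1 = 8
leading_zeros = num_bits - 1 = 7
binary(168) = 10101000

Elias gamma(168) = '0000000' + '10101000' = 000000010101000 (15 bits)


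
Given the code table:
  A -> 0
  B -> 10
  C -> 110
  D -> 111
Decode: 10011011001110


Decoding:
10 -> B
0 -> A
110 -> C
110 -> C
0 -> A
111 -> D
0 -> A


Result: BACCADA


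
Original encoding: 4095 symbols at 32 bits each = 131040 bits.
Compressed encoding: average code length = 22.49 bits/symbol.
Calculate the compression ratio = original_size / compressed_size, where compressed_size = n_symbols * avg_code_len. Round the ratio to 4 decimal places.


original_size = n_symbols * orig_bits = 4095 * 32 = 131040 bits
compressed_size = n_symbols * avg_code_len = 4095 * 22.49 = 92096.55 bits
ratio = original_size / compressed_size = 131040 / 92096.55 = 1.4229

Compression ratio = 1.4229


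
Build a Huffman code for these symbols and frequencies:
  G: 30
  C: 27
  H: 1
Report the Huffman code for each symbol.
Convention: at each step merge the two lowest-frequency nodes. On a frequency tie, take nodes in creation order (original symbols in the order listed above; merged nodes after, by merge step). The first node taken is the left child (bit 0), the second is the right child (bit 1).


Huffman tree construction:
Step 1: Merge H(1) + C(27) = 28
Step 2: Merge (H+C)(28) + G(30) = 58
Read each symbol's code off the tree from the root (left child = 0, right child = 1).

Codes:
  G: 1 (length 1)
  C: 01 (length 2)
  H: 00 (length 2)
Average code length: 86/58 = 1.4828 bits/symbol


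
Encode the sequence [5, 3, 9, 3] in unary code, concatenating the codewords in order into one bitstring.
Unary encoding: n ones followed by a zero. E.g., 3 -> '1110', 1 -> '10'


Encode each number as n ones followed by a terminating 0:
  5 -> 111110 (6 bits)
  3 -> 1110 (4 bits)
  9 -> 1111111110 (10 bits)
  3 -> 1110 (4 bits)
Total length = 6 + 4 + 10 + 4 = 24 bits.

Unary([5, 3, 9, 3]) = 111110111011111111101110 (24 bits)


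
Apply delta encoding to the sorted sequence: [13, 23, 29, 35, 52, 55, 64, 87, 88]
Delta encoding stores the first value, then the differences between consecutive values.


First value: 13
Deltas:
  23 - 13 = 10
  29 - 23 = 6
  35 - 29 = 6
  52 - 35 = 17
  55 - 52 = 3
  64 - 55 = 9
  87 - 64 = 23
  88 - 87 = 1


Delta encoded: [13, 10, 6, 6, 17, 3, 9, 23, 1]


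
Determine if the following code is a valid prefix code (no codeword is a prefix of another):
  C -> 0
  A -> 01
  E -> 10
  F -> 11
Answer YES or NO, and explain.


Checking each pair (does one codeword prefix another?):
  C='0' vs A='01': prefix -- VIOLATION

NO -- this is NOT a valid prefix code. C (0) is a prefix of A (01).


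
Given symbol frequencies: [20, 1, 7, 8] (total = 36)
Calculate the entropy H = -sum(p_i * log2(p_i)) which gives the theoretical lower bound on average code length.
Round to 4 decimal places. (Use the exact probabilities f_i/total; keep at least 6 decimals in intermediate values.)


Per-symbol terms -p_i * log2(p_i) with p_i = f_i/36:
  p = 20/36 = 0.555556: log2(p) = -0.847997, -p*log2(p) = 0.471109
  p = 1/36 = 0.027778: log2(p) = -5.169925, -p*log2(p) = 0.143609
  p = 7/36 = 0.194444: log2(p) = -2.362570, -p*log2(p) = 0.459389
  p = 8/36 = 0.222222: log2(p) = -2.169925, -p*log2(p) = 0.482206
H = 0.471109 + 0.143609 + 0.459389 + 0.482206 = 1.556313

H = 1.5563 bits/symbol


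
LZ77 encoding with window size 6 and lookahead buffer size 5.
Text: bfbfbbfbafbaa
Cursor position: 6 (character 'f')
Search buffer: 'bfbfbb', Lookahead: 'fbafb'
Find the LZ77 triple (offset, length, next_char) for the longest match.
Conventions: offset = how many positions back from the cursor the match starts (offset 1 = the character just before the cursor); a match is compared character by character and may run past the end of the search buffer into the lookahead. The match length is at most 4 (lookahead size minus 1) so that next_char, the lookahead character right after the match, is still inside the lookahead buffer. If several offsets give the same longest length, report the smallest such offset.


Try each offset into the search buffer:
  offset=1 (pos 5, char 'b'): match length 0
  offset=2 (pos 4, char 'b'): match length 0
  offset=3 (pos 3, char 'f'): match length 2
  offset=4 (pos 2, char 'b'): match length 0
  offset=5 (pos 1, char 'f'): match length 2
  offset=6 (pos 0, char 'b'): match length 0
Longest match has length 2, found at offsets 3, 5; take the smallest, offset 3.
next_char = character at position 6 + 2 = 8 -> 'a'

Best match: offset=3, length=2 (matching 'fb' starting at position 3)
LZ77 triple: (3, 2, 'a')


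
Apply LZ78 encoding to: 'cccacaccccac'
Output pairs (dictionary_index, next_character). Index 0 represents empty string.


LZ78 encoding steps:
Dictionary: {0: ''}
Step 1: w='' (idx 0), next='c' -> output (0, 'c'), add 'c' as idx 1
Step 2: w='c' (idx 1), next='c' -> output (1, 'c'), add 'cc' as idx 2
Step 3: w='' (idx 0), next='a' -> output (0, 'a'), add 'a' as idx 3
Step 4: w='c' (idx 1), next='a' -> output (1, 'a'), add 'ca' as idx 4
Step 5: w='cc' (idx 2), next='c' -> output (2, 'c'), add 'ccc' as idx 5
Step 6: w='ca' (idx 4), next='c' -> output (4, 'c'), add 'cac' as idx 6


Encoded: [(0, 'c'), (1, 'c'), (0, 'a'), (1, 'a'), (2, 'c'), (4, 'c')]


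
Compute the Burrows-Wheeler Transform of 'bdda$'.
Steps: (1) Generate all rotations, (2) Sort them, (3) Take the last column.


Rotations (sorted):
  0: $bdda -> last char: a
  1: a$bdd -> last char: d
  2: bdda$ -> last char: $
  3: da$bd -> last char: d
  4: dda$b -> last char: b


BWT = ad$db


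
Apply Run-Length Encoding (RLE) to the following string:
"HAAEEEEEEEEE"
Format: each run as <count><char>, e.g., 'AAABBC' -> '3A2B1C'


Scanning runs left to right:
  i=0: run of 'H' x 1 -> '1H'
  i=1: run of 'A' x 2 -> '2A'
  i=3: run of 'E' x 9 -> '9E'

RLE = 1H2A9E


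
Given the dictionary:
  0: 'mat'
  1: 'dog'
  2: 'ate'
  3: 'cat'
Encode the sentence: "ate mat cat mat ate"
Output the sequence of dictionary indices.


Look up each word in the dictionary:
  'ate' -> 2
  'mat' -> 0
  'cat' -> 3
  'mat' -> 0
  'ate' -> 2

Encoded: [2, 0, 3, 0, 2]


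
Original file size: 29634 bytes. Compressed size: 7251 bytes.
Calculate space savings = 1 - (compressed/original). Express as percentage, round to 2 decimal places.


ratio = compressed/original = 7251/29634 = 0.244685
savings = 1 - ratio = 1 - 0.244685 = 0.755315
as a percentage: 0.755315 * 100 = 75.53%

Space savings = 1 - 7251/29634 = 75.53%


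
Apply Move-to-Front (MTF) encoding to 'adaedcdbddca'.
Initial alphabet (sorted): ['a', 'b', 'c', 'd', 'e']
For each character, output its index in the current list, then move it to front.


MTF encoding:
'a': index 0 in ['a', 'b', 'c', 'd', 'e'] -> ['a', 'b', 'c', 'd', 'e']
'd': index 3 in ['a', 'b', 'c', 'd', 'e'] -> ['d', 'a', 'b', 'c', 'e']
'a': index 1 in ['d', 'a', 'b', 'c', 'e'] -> ['a', 'd', 'b', 'c', 'e']
'e': index 4 in ['a', 'd', 'b', 'c', 'e'] -> ['e', 'a', 'd', 'b', 'c']
'd': index 2 in ['e', 'a', 'd', 'b', 'c'] -> ['d', 'e', 'a', 'b', 'c']
'c': index 4 in ['d', 'e', 'a', 'b', 'c'] -> ['c', 'd', 'e', 'a', 'b']
'd': index 1 in ['c', 'd', 'e', 'a', 'b'] -> ['d', 'c', 'e', 'a', 'b']
'b': index 4 in ['d', 'c', 'e', 'a', 'b'] -> ['b', 'd', 'c', 'e', 'a']
'd': index 1 in ['b', 'd', 'c', 'e', 'a'] -> ['d', 'b', 'c', 'e', 'a']
'd': index 0 in ['d', 'b', 'c', 'e', 'a'] -> ['d', 'b', 'c', 'e', 'a']
'c': index 2 in ['d', 'b', 'c', 'e', 'a'] -> ['c', 'd', 'b', 'e', 'a']
'a': index 4 in ['c', 'd', 'b', 'e', 'a'] -> ['a', 'c', 'd', 'b', 'e']


Output: [0, 3, 1, 4, 2, 4, 1, 4, 1, 0, 2, 4]


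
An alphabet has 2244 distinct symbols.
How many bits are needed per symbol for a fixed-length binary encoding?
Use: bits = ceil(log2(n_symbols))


log2(2244) = 11.1319
Bracket: 2^11 = 2048 < 2244 <= 2^12 = 4096
So ceil(log2(2244)) = 12

bits = ceil(log2(2244)) = ceil(11.1319) = 12 bits


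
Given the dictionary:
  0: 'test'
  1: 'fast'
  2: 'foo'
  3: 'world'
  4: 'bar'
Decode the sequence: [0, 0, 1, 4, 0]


Look up each index in the dictionary:
  0 -> 'test'
  0 -> 'test'
  1 -> 'fast'
  4 -> 'bar'
  0 -> 'test'

Decoded: "test test fast bar test"


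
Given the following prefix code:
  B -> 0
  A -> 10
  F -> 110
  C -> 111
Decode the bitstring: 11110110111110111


Decoding step by step:
Bits 111 -> C
Bits 10 -> A
Bits 110 -> F
Bits 111 -> C
Bits 110 -> F
Bits 111 -> C


Decoded message: CAFCFC


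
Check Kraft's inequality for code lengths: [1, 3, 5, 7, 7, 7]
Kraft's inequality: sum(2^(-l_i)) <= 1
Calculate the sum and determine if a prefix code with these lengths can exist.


Sum = 2^(-1) + 2^(-3) + 2^(-5) + 2^(-7) + 2^(-7) + 2^(-7)
    = 0.5 + 0.125 + 0.03125 + 0.0078125 + 0.0078125 + 0.0078125
    = 87/128 = 0.6796875
Since 0.6796875 <= 1, Kraft's inequality IS satisfied.
A prefix code with these lengths CAN exist.

Kraft sum = 0.6796875. Satisfied.


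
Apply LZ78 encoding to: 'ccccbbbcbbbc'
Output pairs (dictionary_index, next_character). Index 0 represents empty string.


LZ78 encoding steps:
Dictionary: {0: ''}
Step 1: w='' (idx 0), next='c' -> output (0, 'c'), add 'c' as idx 1
Step 2: w='c' (idx 1), next='c' -> output (1, 'c'), add 'cc' as idx 2
Step 3: w='c' (idx 1), next='b' -> output (1, 'b'), add 'cb' as idx 3
Step 4: w='' (idx 0), next='b' -> output (0, 'b'), add 'b' as idx 4
Step 5: w='b' (idx 4), next='c' -> output (4, 'c'), add 'bc' as idx 5
Step 6: w='b' (idx 4), next='b' -> output (4, 'b'), add 'bb' as idx 6
Step 7: w='bc' (idx 5), end of input -> output (5, '')


Encoded: [(0, 'c'), (1, 'c'), (1, 'b'), (0, 'b'), (4, 'c'), (4, 'b'), (5, '')]


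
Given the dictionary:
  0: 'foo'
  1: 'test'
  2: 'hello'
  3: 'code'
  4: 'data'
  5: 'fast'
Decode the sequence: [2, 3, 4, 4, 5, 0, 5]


Look up each index in the dictionary:
  2 -> 'hello'
  3 -> 'code'
  4 -> 'data'
  4 -> 'data'
  5 -> 'fast'
  0 -> 'foo'
  5 -> 'fast'

Decoded: "hello code data data fast foo fast"


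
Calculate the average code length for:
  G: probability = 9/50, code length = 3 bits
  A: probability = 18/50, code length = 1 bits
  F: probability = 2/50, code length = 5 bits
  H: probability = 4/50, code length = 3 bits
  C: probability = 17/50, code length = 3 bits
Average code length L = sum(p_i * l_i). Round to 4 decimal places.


Weighted contributions p_i * l_i:
  G: (9/50) * 3 = 27/50
  A: (18/50) * 1 = 18/50
  F: (2/50) * 5 = 10/50
  H: (4/50) * 3 = 12/50
  C: (17/50) * 3 = 51/50
Sum = (27 + 18 + 10 + 12 + 51)/50 = 118/50

L = 118/50 = 2.3600 bits/symbol


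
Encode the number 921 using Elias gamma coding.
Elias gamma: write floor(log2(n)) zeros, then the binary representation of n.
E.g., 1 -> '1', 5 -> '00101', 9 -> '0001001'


num_bits = floor(log2(921)) + 1 = 10
leading_zeros = num_bits - 1 = 9
binary(921) = 1110011001

Elias gamma(921) = '000000000' + '1110011001' = 0000000001110011001 (19 bits)


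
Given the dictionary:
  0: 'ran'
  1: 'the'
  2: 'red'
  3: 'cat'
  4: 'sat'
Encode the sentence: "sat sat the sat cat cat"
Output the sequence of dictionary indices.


Look up each word in the dictionary:
  'sat' -> 4
  'sat' -> 4
  'the' -> 1
  'sat' -> 4
  'cat' -> 3
  'cat' -> 3

Encoded: [4, 4, 1, 4, 3, 3]


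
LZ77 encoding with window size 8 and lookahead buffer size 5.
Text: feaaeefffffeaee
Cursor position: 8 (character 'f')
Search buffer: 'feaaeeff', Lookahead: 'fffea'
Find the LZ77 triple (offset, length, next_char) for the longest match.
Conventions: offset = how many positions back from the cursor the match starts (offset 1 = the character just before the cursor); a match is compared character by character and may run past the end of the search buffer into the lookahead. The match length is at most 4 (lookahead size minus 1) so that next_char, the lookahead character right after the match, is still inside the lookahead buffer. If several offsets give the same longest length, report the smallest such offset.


Try each offset into the search buffer:
  offset=1 (pos 7, char 'f'): match length 3
  offset=2 (pos 6, char 'f'): match length 3
  offset=3 (pos 5, char 'e'): match length 0
  offset=4 (pos 4, char 'e'): match length 0
  offset=5 (pos 3, char 'a'): match length 0
  offset=6 (pos 2, char 'a'): match length 0
  offset=7 (pos 1, char 'e'): match length 0
  offset=8 (pos 0, char 'f'): match length 1
Longest match has length 3, found at offsets 1, 2; take the smallest, offset 1.
next_char = character at position 8 + 3 = 11 -> 'e'

Best match: offset=1, length=3 (matching 'fff' starting at position 7)
LZ77 triple: (1, 3, 'e')


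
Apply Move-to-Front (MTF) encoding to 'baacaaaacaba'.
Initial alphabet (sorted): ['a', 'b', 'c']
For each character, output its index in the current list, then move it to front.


MTF encoding:
'b': index 1 in ['a', 'b', 'c'] -> ['b', 'a', 'c']
'a': index 1 in ['b', 'a', 'c'] -> ['a', 'b', 'c']
'a': index 0 in ['a', 'b', 'c'] -> ['a', 'b', 'c']
'c': index 2 in ['a', 'b', 'c'] -> ['c', 'a', 'b']
'a': index 1 in ['c', 'a', 'b'] -> ['a', 'c', 'b']
'a': index 0 in ['a', 'c', 'b'] -> ['a', 'c', 'b']
'a': index 0 in ['a', 'c', 'b'] -> ['a', 'c', 'b']
'a': index 0 in ['a', 'c', 'b'] -> ['a', 'c', 'b']
'c': index 1 in ['a', 'c', 'b'] -> ['c', 'a', 'b']
'a': index 1 in ['c', 'a', 'b'] -> ['a', 'c', 'b']
'b': index 2 in ['a', 'c', 'b'] -> ['b', 'a', 'c']
'a': index 1 in ['b', 'a', 'c'] -> ['a', 'b', 'c']


Output: [1, 1, 0, 2, 1, 0, 0, 0, 1, 1, 2, 1]


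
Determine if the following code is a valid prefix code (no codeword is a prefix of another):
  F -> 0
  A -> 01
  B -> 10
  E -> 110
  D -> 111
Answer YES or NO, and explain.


Checking each pair (does one codeword prefix another?):
  F='0' vs A='01': prefix -- VIOLATION

NO -- this is NOT a valid prefix code. F (0) is a prefix of A (01).


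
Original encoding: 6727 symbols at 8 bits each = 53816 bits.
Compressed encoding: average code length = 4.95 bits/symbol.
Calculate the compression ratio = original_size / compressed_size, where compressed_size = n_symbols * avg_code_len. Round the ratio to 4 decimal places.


original_size = n_symbols * orig_bits = 6727 * 8 = 53816 bits
compressed_size = n_symbols * avg_code_len = 6727 * 4.95 = 33298.65 bits
ratio = original_size / compressed_size = 53816 / 33298.65 = 1.6162

Compression ratio = 1.6162


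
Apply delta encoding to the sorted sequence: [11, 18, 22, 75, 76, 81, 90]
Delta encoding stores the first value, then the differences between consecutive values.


First value: 11
Deltas:
  18 - 11 = 7
  22 - 18 = 4
  75 - 22 = 53
  76 - 75 = 1
  81 - 76 = 5
  90 - 81 = 9


Delta encoded: [11, 7, 4, 53, 1, 5, 9]


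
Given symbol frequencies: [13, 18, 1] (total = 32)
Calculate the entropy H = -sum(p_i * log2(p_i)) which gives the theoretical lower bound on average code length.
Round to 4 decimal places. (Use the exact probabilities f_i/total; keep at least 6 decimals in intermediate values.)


Per-symbol terms -p_i * log2(p_i) with p_i = f_i/32:
  p = 13/32 = 0.406250: log2(p) = -1.299560, -p*log2(p) = 0.527946
  p = 18/32 = 0.562500: log2(p) = -0.830075, -p*log2(p) = 0.466917
  p = 1/32 = 0.031250: log2(p) = -5.000000, -p*log2(p) = 0.156250
H = 0.527946 + 0.466917 + 0.156250 = 1.151113

H = 1.1511 bits/symbol


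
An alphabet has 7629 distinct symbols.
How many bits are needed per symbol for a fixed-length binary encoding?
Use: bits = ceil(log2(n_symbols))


log2(7629) = 12.8973
Bracket: 2^12 = 4096 < 7629 <= 2^13 = 8192
So ceil(log2(7629)) = 13

bits = ceil(log2(7629)) = ceil(12.8973) = 13 bits


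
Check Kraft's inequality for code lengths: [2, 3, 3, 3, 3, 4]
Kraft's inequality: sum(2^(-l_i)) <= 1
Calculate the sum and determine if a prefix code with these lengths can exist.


Sum = 2^(-2) + 2^(-3) + 2^(-3) + 2^(-3) + 2^(-3) + 2^(-4)
    = 0.25 + 0.125 + 0.125 + 0.125 + 0.125 + 0.0625
    = 13/16 = 0.8125
Since 0.8125 <= 1, Kraft's inequality IS satisfied.
A prefix code with these lengths CAN exist.

Kraft sum = 0.8125. Satisfied.


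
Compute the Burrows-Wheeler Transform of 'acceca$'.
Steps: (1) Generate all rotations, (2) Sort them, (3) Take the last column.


Rotations (sorted):
  0: $acceca -> last char: a
  1: a$accec -> last char: c
  2: acceca$ -> last char: $
  3: ca$acce -> last char: e
  4: cceca$a -> last char: a
  5: ceca$ac -> last char: c
  6: eca$acc -> last char: c


BWT = ac$eacc


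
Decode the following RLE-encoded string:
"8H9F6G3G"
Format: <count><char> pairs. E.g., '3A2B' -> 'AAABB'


Expanding each <count><char> pair:
  8H -> 'HHHHHHHH'
  9F -> 'FFFFFFFFF'
  6G -> 'GGGGGG'
  3G -> 'GGG'

Decoded = HHHHHHHHFFFFFFFFFGGGGGGGGG


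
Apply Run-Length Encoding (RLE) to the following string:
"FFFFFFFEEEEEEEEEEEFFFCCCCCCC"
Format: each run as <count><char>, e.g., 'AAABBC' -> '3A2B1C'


Scanning runs left to right:
  i=0: run of 'F' x 7 -> '7F'
  i=7: run of 'E' x 11 -> '11E'
  i=18: run of 'F' x 3 -> '3F'
  i=21: run of 'C' x 7 -> '7C'

RLE = 7F11E3F7C


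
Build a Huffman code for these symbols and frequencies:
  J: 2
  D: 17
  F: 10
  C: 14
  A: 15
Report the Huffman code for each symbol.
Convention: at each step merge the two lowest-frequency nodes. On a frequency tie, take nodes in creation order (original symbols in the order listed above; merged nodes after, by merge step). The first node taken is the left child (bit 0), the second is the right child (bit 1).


Huffman tree construction:
Step 1: Merge J(2) + F(10) = 12
Step 2: Merge (J+F)(12) + C(14) = 26
Step 3: Merge A(15) + D(17) = 32
Step 4: Merge ((J+F)+C)(26) + (A+D)(32) = 58
Read each symbol's code off the tree from the root (left child = 0, right child = 1).

Codes:
  J: 000 (length 3)
  D: 11 (length 2)
  F: 001 (length 3)
  C: 01 (length 2)
  A: 10 (length 2)
Average code length: 128/58 = 2.2069 bits/symbol


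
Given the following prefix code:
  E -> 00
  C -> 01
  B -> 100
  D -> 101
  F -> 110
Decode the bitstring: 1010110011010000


Decoding step by step:
Bits 101 -> D
Bits 01 -> C
Bits 100 -> B
Bits 110 -> F
Bits 100 -> B
Bits 00 -> E


Decoded message: DCBFBE


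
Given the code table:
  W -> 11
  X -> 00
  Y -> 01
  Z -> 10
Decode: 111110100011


Decoding:
11 -> W
11 -> W
10 -> Z
10 -> Z
00 -> X
11 -> W


Result: WWZZXW


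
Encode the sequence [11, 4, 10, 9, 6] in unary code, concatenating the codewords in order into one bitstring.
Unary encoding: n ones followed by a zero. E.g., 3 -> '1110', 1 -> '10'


Encode each number as n ones followed by a terminating 0:
  11 -> 111111111110 (12 bits)
  4 -> 11110 (5 bits)
  10 -> 11111111110 (11 bits)
  9 -> 1111111110 (10 bits)
  6 -> 1111110 (7 bits)
Total length = 12 + 5 + 11 + 10 + 7 = 45 bits.

Unary([11, 4, 10, 9, 6]) = 111111111110111101111111111011111111101111110 (45 bits)


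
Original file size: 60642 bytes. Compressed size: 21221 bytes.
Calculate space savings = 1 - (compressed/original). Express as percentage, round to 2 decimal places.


ratio = compressed/original = 21221/60642 = 0.349939
savings = 1 - ratio = 1 - 0.349939 = 0.650061
as a percentage: 0.650061 * 100 = 65.01%

Space savings = 1 - 21221/60642 = 65.01%


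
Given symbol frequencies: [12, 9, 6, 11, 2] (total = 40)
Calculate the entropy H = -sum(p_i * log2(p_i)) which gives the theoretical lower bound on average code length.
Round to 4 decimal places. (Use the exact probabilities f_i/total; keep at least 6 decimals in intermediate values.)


Per-symbol terms -p_i * log2(p_i) with p_i = f_i/40:
  p = 12/40 = 0.300000: log2(p) = -1.736966, -p*log2(p) = 0.521090
  p = 9/40 = 0.225000: log2(p) = -2.152003, -p*log2(p) = 0.484201
  p = 6/40 = 0.150000: log2(p) = -2.736966, -p*log2(p) = 0.410545
  p = 11/40 = 0.275000: log2(p) = -1.862496, -p*log2(p) = 0.512187
  p = 2/40 = 0.050000: log2(p) = -4.321928, -p*log2(p) = 0.216096
H = 0.521090 + 0.484201 + 0.410545 + 0.512187 + 0.216096 = 2.144119

H = 2.1441 bits/symbol


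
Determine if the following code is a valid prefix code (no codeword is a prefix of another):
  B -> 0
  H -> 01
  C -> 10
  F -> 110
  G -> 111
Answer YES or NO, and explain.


Checking each pair (does one codeword prefix another?):
  B='0' vs H='01': prefix -- VIOLATION

NO -- this is NOT a valid prefix code. B (0) is a prefix of H (01).


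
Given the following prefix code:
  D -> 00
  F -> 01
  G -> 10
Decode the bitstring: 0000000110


Decoding step by step:
Bits 00 -> D
Bits 00 -> D
Bits 00 -> D
Bits 01 -> F
Bits 10 -> G


Decoded message: DDDFG


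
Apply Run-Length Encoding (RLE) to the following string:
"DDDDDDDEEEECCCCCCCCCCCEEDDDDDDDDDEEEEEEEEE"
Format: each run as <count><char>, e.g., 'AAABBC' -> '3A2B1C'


Scanning runs left to right:
  i=0: run of 'D' x 7 -> '7D'
  i=7: run of 'E' x 4 -> '4E'
  i=11: run of 'C' x 11 -> '11C'
  i=22: run of 'E' x 2 -> '2E'
  i=24: run of 'D' x 9 -> '9D'
  i=33: run of 'E' x 9 -> '9E'

RLE = 7D4E11C2E9D9E


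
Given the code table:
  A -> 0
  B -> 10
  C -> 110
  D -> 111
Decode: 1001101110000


Decoding:
10 -> B
0 -> A
110 -> C
111 -> D
0 -> A
0 -> A
0 -> A
0 -> A


Result: BACDAAAA


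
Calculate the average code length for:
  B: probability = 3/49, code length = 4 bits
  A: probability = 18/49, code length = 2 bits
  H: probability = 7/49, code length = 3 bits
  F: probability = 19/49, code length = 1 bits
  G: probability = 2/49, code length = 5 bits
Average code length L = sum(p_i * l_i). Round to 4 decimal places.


Weighted contributions p_i * l_i:
  B: (3/49) * 4 = 12/49
  A: (18/49) * 2 = 36/49
  H: (7/49) * 3 = 21/49
  F: (19/49) * 1 = 19/49
  G: (2/49) * 5 = 10/49
Sum = (12 + 36 + 21 + 19 + 10)/49 = 98/49

L = 98/49 = 2.0000 bits/symbol


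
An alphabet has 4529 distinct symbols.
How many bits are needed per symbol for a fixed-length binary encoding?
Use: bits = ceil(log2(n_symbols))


log2(4529) = 12.145
Bracket: 2^12 = 4096 < 4529 <= 2^13 = 8192
So ceil(log2(4529)) = 13

bits = ceil(log2(4529)) = ceil(12.145) = 13 bits


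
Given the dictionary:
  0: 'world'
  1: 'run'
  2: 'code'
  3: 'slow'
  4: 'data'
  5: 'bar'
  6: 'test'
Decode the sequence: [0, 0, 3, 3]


Look up each index in the dictionary:
  0 -> 'world'
  0 -> 'world'
  3 -> 'slow'
  3 -> 'slow'

Decoded: "world world slow slow"


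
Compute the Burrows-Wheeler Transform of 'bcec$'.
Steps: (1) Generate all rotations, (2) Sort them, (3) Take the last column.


Rotations (sorted):
  0: $bcec -> last char: c
  1: bcec$ -> last char: $
  2: c$bce -> last char: e
  3: cec$b -> last char: b
  4: ec$bc -> last char: c


BWT = c$ebc


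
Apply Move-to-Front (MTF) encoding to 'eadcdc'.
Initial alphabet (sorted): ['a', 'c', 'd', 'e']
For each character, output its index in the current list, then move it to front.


MTF encoding:
'e': index 3 in ['a', 'c', 'd', 'e'] -> ['e', 'a', 'c', 'd']
'a': index 1 in ['e', 'a', 'c', 'd'] -> ['a', 'e', 'c', 'd']
'd': index 3 in ['a', 'e', 'c', 'd'] -> ['d', 'a', 'e', 'c']
'c': index 3 in ['d', 'a', 'e', 'c'] -> ['c', 'd', 'a', 'e']
'd': index 1 in ['c', 'd', 'a', 'e'] -> ['d', 'c', 'a', 'e']
'c': index 1 in ['d', 'c', 'a', 'e'] -> ['c', 'd', 'a', 'e']


Output: [3, 1, 3, 3, 1, 1]


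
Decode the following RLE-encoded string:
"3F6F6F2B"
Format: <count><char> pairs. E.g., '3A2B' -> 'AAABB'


Expanding each <count><char> pair:
  3F -> 'FFF'
  6F -> 'FFFFFF'
  6F -> 'FFFFFF'
  2B -> 'BB'

Decoded = FFFFFFFFFFFFFFFBB


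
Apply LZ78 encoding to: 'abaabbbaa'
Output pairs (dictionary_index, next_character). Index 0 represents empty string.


LZ78 encoding steps:
Dictionary: {0: ''}
Step 1: w='' (idx 0), next='a' -> output (0, 'a'), add 'a' as idx 1
Step 2: w='' (idx 0), next='b' -> output (0, 'b'), add 'b' as idx 2
Step 3: w='a' (idx 1), next='a' -> output (1, 'a'), add 'aa' as idx 3
Step 4: w='b' (idx 2), next='b' -> output (2, 'b'), add 'bb' as idx 4
Step 5: w='b' (idx 2), next='a' -> output (2, 'a'), add 'ba' as idx 5
Step 6: w='a' (idx 1), end of input -> output (1, '')


Encoded: [(0, 'a'), (0, 'b'), (1, 'a'), (2, 'b'), (2, 'a'), (1, '')]


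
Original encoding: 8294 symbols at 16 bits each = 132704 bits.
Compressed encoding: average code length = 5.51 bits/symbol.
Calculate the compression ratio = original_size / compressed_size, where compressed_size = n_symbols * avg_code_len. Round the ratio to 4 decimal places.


original_size = n_symbols * orig_bits = 8294 * 16 = 132704 bits
compressed_size = n_symbols * avg_code_len = 8294 * 5.51 = 45699.94 bits
ratio = original_size / compressed_size = 132704 / 45699.94 = 2.9038

Compression ratio = 2.9038


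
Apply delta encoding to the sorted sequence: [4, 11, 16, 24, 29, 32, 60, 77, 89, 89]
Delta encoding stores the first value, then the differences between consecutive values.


First value: 4
Deltas:
  11 - 4 = 7
  16 - 11 = 5
  24 - 16 = 8
  29 - 24 = 5
  32 - 29 = 3
  60 - 32 = 28
  77 - 60 = 17
  89 - 77 = 12
  89 - 89 = 0


Delta encoded: [4, 7, 5, 8, 5, 3, 28, 17, 12, 0]


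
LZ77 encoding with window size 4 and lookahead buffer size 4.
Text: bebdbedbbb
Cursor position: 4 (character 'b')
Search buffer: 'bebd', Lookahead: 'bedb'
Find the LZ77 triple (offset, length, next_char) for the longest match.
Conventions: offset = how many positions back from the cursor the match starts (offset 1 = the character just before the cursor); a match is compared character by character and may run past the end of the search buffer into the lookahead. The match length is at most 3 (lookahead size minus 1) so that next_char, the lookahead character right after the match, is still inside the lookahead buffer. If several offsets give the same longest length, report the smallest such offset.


Try each offset into the search buffer:
  offset=1 (pos 3, char 'd'): match length 0
  offset=2 (pos 2, char 'b'): match length 1
  offset=3 (pos 1, char 'e'): match length 0
  offset=4 (pos 0, char 'b'): match length 2
Longest match has length 2 at offset 4.
next_char = character at position 4 + 2 = 6 -> 'd'

Best match: offset=4, length=2 (matching 'be' starting at position 0)
LZ77 triple: (4, 2, 'd')


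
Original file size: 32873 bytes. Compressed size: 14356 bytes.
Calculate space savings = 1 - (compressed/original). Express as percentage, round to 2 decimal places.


ratio = compressed/original = 14356/32873 = 0.436711
savings = 1 - ratio = 1 - 0.436711 = 0.563289
as a percentage: 0.563289 * 100 = 56.33%

Space savings = 1 - 14356/32873 = 56.33%


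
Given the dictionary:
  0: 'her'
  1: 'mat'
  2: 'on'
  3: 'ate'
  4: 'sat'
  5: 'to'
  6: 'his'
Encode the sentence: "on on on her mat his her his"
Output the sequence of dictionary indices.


Look up each word in the dictionary:
  'on' -> 2
  'on' -> 2
  'on' -> 2
  'her' -> 0
  'mat' -> 1
  'his' -> 6
  'her' -> 0
  'his' -> 6

Encoded: [2, 2, 2, 0, 1, 6, 0, 6]


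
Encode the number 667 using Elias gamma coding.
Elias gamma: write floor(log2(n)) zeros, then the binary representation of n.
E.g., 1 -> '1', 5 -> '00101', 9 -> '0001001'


num_bits = floor(log2(667)) + 1 = 10
leading_zeros = num_bits - 1 = 9
binary(667) = 1010011011

Elias gamma(667) = '000000000' + '1010011011' = 0000000001010011011 (19 bits)


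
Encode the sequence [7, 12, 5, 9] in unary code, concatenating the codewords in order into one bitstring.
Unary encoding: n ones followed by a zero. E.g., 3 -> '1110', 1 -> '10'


Encode each number as n ones followed by a terminating 0:
  7 -> 11111110 (8 bits)
  12 -> 1111111111110 (13 bits)
  5 -> 111110 (6 bits)
  9 -> 1111111110 (10 bits)
Total length = 8 + 13 + 6 + 10 = 37 bits.

Unary([7, 12, 5, 9]) = 1111111011111111111101111101111111110 (37 bits)


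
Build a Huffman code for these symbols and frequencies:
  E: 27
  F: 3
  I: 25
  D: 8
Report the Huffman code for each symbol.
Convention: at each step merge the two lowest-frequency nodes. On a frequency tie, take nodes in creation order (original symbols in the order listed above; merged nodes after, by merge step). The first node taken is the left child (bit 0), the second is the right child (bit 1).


Huffman tree construction:
Step 1: Merge F(3) + D(8) = 11
Step 2: Merge (F+D)(11) + I(25) = 36
Step 3: Merge E(27) + ((F+D)+I)(36) = 63
Read each symbol's code off the tree from the root (left child = 0, right child = 1).

Codes:
  E: 0 (length 1)
  F: 100 (length 3)
  I: 11 (length 2)
  D: 101 (length 3)
Average code length: 110/63 = 1.7460 bits/symbol


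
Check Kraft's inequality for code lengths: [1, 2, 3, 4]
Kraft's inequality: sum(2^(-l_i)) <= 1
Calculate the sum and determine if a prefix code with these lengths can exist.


Sum = 2^(-1) + 2^(-2) + 2^(-3) + 2^(-4)
    = 0.5 + 0.25 + 0.125 + 0.0625
    = 15/16 = 0.9375
Since 0.9375 <= 1, Kraft's inequality IS satisfied.
A prefix code with these lengths CAN exist.

Kraft sum = 0.9375. Satisfied.


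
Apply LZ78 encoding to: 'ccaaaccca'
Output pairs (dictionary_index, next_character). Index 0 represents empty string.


LZ78 encoding steps:
Dictionary: {0: ''}
Step 1: w='' (idx 0), next='c' -> output (0, 'c'), add 'c' as idx 1
Step 2: w='c' (idx 1), next='a' -> output (1, 'a'), add 'ca' as idx 2
Step 3: w='' (idx 0), next='a' -> output (0, 'a'), add 'a' as idx 3
Step 4: w='a' (idx 3), next='c' -> output (3, 'c'), add 'ac' as idx 4
Step 5: w='c' (idx 1), next='c' -> output (1, 'c'), add 'cc' as idx 5
Step 6: w='a' (idx 3), end of input -> output (3, '')


Encoded: [(0, 'c'), (1, 'a'), (0, 'a'), (3, 'c'), (1, 'c'), (3, '')]


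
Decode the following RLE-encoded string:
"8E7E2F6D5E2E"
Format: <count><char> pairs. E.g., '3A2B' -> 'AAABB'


Expanding each <count><char> pair:
  8E -> 'EEEEEEEE'
  7E -> 'EEEEEEE'
  2F -> 'FF'
  6D -> 'DDDDDD'
  5E -> 'EEEEE'
  2E -> 'EE'

Decoded = EEEEEEEEEEEEEEEFFDDDDDDEEEEEEE


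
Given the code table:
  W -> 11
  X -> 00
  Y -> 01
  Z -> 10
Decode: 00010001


Decoding:
00 -> X
01 -> Y
00 -> X
01 -> Y


Result: XYXY


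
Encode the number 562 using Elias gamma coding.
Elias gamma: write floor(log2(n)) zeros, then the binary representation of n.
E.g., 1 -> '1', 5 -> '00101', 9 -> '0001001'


num_bits = floor(log2(562)) + 1 = 10
leading_zeros = num_bits - 1 = 9
binary(562) = 1000110010

Elias gamma(562) = '000000000' + '1000110010' = 0000000001000110010 (19 bits)


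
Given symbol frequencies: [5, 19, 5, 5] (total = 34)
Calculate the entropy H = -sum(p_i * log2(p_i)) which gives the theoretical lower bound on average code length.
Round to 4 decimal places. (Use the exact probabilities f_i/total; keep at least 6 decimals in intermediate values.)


Per-symbol terms -p_i * log2(p_i) with p_i = f_i/34:
  p = 5/34 = 0.147059: log2(p) = -2.765535, -p*log2(p) = 0.406696
  p = 19/34 = 0.558824: log2(p) = -0.839535, -p*log2(p) = 0.469152
  p = 5/34 = 0.147059: log2(p) = -2.765535, -p*log2(p) = 0.406696
  p = 5/34 = 0.147059: log2(p) = -2.765535, -p*log2(p) = 0.406696
H = 0.406696 + 0.469152 + 0.406696 + 0.406696 = 1.689240

H = 1.6892 bits/symbol


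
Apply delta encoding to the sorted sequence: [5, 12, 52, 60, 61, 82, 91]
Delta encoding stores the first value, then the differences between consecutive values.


First value: 5
Deltas:
  12 - 5 = 7
  52 - 12 = 40
  60 - 52 = 8
  61 - 60 = 1
  82 - 61 = 21
  91 - 82 = 9


Delta encoded: [5, 7, 40, 8, 1, 21, 9]


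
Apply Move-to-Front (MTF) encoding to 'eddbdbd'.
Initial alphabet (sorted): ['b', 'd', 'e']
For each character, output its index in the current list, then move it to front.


MTF encoding:
'e': index 2 in ['b', 'd', 'e'] -> ['e', 'b', 'd']
'd': index 2 in ['e', 'b', 'd'] -> ['d', 'e', 'b']
'd': index 0 in ['d', 'e', 'b'] -> ['d', 'e', 'b']
'b': index 2 in ['d', 'e', 'b'] -> ['b', 'd', 'e']
'd': index 1 in ['b', 'd', 'e'] -> ['d', 'b', 'e']
'b': index 1 in ['d', 'b', 'e'] -> ['b', 'd', 'e']
'd': index 1 in ['b', 'd', 'e'] -> ['d', 'b', 'e']


Output: [2, 2, 0, 2, 1, 1, 1]


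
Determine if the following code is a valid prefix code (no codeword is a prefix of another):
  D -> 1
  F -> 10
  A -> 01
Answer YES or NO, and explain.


Checking each pair (does one codeword prefix another?):
  D='1' vs F='10': prefix -- VIOLATION

NO -- this is NOT a valid prefix code. D (1) is a prefix of F (10).


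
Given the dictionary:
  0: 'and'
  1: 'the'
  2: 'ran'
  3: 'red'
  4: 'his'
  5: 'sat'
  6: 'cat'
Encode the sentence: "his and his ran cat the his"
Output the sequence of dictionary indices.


Look up each word in the dictionary:
  'his' -> 4
  'and' -> 0
  'his' -> 4
  'ran' -> 2
  'cat' -> 6
  'the' -> 1
  'his' -> 4

Encoded: [4, 0, 4, 2, 6, 1, 4]


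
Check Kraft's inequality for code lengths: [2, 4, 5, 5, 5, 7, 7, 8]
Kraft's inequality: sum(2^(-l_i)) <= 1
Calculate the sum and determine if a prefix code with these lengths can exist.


Sum = 2^(-2) + 2^(-4) + 2^(-5) + 2^(-5) + 2^(-5) + 2^(-7) + 2^(-7) + 2^(-8)
    = 0.25 + 0.0625 + 0.03125 + 0.03125 + 0.03125 + 0.0078125 + 0.0078125 + 0.00390625
    = 109/256 = 0.42578125
Since 0.42578125 <= 1, Kraft's inequality IS satisfied.
A prefix code with these lengths CAN exist.

Kraft sum = 0.42578125. Satisfied.


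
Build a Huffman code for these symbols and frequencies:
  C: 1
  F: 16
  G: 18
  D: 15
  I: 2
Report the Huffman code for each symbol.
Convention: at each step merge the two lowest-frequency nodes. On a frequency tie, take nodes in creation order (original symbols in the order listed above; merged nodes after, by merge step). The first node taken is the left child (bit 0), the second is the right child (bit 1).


Huffman tree construction:
Step 1: Merge C(1) + I(2) = 3
Step 2: Merge (C+I)(3) + D(15) = 18
Step 3: Merge F(16) + G(18) = 34
Step 4: Merge ((C+I)+D)(18) + (F+G)(34) = 52
Read each symbol's code off the tree from the root (left child = 0, right child = 1).

Codes:
  C: 000 (length 3)
  F: 10 (length 2)
  G: 11 (length 2)
  D: 01 (length 2)
  I: 001 (length 3)
Average code length: 107/52 = 2.0577 bits/symbol


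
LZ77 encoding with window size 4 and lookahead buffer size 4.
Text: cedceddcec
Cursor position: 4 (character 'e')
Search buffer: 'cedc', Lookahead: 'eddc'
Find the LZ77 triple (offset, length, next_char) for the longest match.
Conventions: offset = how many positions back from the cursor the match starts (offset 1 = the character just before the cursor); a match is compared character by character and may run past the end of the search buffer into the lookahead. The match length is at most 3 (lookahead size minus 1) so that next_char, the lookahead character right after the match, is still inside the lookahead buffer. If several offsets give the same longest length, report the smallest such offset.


Try each offset into the search buffer:
  offset=1 (pos 3, char 'c'): match length 0
  offset=2 (pos 2, char 'd'): match length 0
  offset=3 (pos 1, char 'e'): match length 2
  offset=4 (pos 0, char 'c'): match length 0
Longest match has length 2 at offset 3.
next_char = character at position 4 + 2 = 6 -> 'd'

Best match: offset=3, length=2 (matching 'ed' starting at position 1)
LZ77 triple: (3, 2, 'd')


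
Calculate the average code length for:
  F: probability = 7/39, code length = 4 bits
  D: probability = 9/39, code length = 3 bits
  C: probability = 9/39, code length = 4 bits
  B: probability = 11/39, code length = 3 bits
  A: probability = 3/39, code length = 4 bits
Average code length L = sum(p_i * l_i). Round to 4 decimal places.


Weighted contributions p_i * l_i:
  F: (7/39) * 4 = 28/39
  D: (9/39) * 3 = 27/39
  C: (9/39) * 4 = 36/39
  B: (11/39) * 3 = 33/39
  A: (3/39) * 4 = 12/39
Sum = (28 + 27 + 36 + 33 + 12)/39 = 136/39

L = 136/39 = 3.4872 bits/symbol


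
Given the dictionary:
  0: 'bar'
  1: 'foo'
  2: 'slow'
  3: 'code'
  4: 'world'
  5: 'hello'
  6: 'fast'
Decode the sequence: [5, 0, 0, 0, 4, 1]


Look up each index in the dictionary:
  5 -> 'hello'
  0 -> 'bar'
  0 -> 'bar'
  0 -> 'bar'
  4 -> 'world'
  1 -> 'foo'

Decoded: "hello bar bar bar world foo"


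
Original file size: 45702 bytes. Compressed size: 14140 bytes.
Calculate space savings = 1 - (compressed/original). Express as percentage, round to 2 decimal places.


ratio = compressed/original = 14140/45702 = 0.309396
savings = 1 - ratio = 1 - 0.309396 = 0.690604
as a percentage: 0.690604 * 100 = 69.06%

Space savings = 1 - 14140/45702 = 69.06%


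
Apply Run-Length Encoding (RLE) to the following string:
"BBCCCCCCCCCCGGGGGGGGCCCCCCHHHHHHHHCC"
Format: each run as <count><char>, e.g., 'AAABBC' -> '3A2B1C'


Scanning runs left to right:
  i=0: run of 'B' x 2 -> '2B'
  i=2: run of 'C' x 10 -> '10C'
  i=12: run of 'G' x 8 -> '8G'
  i=20: run of 'C' x 6 -> '6C'
  i=26: run of 'H' x 8 -> '8H'
  i=34: run of 'C' x 2 -> '2C'

RLE = 2B10C8G6C8H2C


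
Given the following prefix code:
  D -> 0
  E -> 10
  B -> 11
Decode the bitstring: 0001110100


Decoding step by step:
Bits 0 -> D
Bits 0 -> D
Bits 0 -> D
Bits 11 -> B
Bits 10 -> E
Bits 10 -> E
Bits 0 -> D


Decoded message: DDDBEED


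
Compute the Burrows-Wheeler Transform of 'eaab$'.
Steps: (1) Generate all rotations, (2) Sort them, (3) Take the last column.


Rotations (sorted):
  0: $eaab -> last char: b
  1: aab$e -> last char: e
  2: ab$ea -> last char: a
  3: b$eaa -> last char: a
  4: eaab$ -> last char: $


BWT = beaa$


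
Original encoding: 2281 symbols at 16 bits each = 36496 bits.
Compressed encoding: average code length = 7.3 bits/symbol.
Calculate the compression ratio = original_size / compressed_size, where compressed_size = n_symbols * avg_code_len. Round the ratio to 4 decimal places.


original_size = n_symbols * orig_bits = 2281 * 16 = 36496 bits
compressed_size = n_symbols * avg_code_len = 2281 * 7.3 = 16651.3 bits
ratio = original_size / compressed_size = 36496 / 16651.3 = 2.1918

Compression ratio = 2.1918


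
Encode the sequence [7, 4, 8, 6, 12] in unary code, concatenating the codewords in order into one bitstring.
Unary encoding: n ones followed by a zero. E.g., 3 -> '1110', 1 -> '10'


Encode each number as n ones followed by a terminating 0:
  7 -> 11111110 (8 bits)
  4 -> 11110 (5 bits)
  8 -> 111111110 (9 bits)
  6 -> 1111110 (7 bits)
  12 -> 1111111111110 (13 bits)
Total length = 8 + 5 + 9 + 7 + 13 = 42 bits.

Unary([7, 4, 8, 6, 12]) = 111111101111011111111011111101111111111110 (42 bits)


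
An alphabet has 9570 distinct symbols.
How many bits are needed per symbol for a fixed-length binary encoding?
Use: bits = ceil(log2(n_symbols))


log2(9570) = 13.2243
Bracket: 2^13 = 8192 < 9570 <= 2^14 = 16384
So ceil(log2(9570)) = 14

bits = ceil(log2(9570)) = ceil(13.2243) = 14 bits


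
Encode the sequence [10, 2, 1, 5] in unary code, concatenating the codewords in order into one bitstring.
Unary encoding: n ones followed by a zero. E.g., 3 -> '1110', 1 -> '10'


Encode each number as n ones followed by a terminating 0:
  10 -> 11111111110 (11 bits)
  2 -> 110 (3 bits)
  1 -> 10 (2 bits)
  5 -> 111110 (6 bits)
Total length = 11 + 3 + 2 + 6 = 22 bits.

Unary([10, 2, 1, 5]) = 1111111111011010111110 (22 bits)


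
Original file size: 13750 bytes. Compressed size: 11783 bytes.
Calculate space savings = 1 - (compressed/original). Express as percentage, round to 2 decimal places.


ratio = compressed/original = 11783/13750 = 0.856945
savings = 1 - ratio = 1 - 0.856945 = 0.143055
as a percentage: 0.143055 * 100 = 14.31%

Space savings = 1 - 11783/13750 = 14.31%
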